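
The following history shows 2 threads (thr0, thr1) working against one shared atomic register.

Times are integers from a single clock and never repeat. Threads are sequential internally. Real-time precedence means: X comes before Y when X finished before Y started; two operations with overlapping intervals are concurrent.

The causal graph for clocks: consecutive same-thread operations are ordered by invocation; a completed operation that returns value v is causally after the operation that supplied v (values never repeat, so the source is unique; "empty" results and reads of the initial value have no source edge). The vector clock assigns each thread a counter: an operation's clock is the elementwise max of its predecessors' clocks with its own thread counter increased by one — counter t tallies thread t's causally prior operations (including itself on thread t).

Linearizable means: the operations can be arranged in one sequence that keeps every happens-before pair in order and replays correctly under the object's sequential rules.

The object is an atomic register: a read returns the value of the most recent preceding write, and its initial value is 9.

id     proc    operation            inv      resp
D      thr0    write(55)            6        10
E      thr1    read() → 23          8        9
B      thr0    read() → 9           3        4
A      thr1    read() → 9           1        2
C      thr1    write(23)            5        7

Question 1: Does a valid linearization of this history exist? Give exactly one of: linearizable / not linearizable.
witness order: A, B, C, E, D
after step 1 (A read() → 9): value 9
after step 2 (B read() → 9): value 9
after step 3 (C write(23)): value 23
after step 4 (E read() → 23): value 23
after step 5 (D write(55)): value 55

linearizable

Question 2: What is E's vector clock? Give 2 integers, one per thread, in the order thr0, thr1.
A, invoked 1, has no incoming edges; only thr1's bump applies → (0, 1)
B, invoked 3, has no incoming edges; only thr0's bump applies → (1, 0)
VC(C, invoked at 5): max of VC(A)=(0, 1), then +1 on thread thr1 → (0, 2)
VC(D, invoked at 6): max of VC(B)=(1, 0), then +1 on thread thr0 → (2, 0)
VC(E, invoked at 8): max of VC(C)=(0, 2), then +1 on thread thr1 → (0, 3)
target: VC(E) = (0, 3)

(0, 3)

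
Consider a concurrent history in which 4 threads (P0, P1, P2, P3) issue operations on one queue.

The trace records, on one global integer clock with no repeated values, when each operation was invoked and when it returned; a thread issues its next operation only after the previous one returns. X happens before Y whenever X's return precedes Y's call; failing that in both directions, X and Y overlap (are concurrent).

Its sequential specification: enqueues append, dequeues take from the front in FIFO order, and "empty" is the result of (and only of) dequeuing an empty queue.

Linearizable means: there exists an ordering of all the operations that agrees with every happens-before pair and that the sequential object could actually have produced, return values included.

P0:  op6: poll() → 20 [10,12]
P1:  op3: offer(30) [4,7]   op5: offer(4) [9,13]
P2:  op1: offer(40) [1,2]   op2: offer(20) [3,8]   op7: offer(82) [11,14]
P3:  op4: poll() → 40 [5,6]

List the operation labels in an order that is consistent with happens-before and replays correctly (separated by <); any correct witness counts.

op1 < op2 < op3 < op4 < op5 < op6 < op7

1. op1 offer(40), leaving queue <40>
2. op2 offer(20), leaving queue <40,20>
3. op3 offer(30), leaving queue <40,20,30>
4. op4 poll() → 40, leaving queue <20,30>
5. op5 offer(4), leaving queue <20,30,4>
6. op6 poll() → 20, leaving queue <30,4>
7. op7 offer(82), leaving queue <30,4,82>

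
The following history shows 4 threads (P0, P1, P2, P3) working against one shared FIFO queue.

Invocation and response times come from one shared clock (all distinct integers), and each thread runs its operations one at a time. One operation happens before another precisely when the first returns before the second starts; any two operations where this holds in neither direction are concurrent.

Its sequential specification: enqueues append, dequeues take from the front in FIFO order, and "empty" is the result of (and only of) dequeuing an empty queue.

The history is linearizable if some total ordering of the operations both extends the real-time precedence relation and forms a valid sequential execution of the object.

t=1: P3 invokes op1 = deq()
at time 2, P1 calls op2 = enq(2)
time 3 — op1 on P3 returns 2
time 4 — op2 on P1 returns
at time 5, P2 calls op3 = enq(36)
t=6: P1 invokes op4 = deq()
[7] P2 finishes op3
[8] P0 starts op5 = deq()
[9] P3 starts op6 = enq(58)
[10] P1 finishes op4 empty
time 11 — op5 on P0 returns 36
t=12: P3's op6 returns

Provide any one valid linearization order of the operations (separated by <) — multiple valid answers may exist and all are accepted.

op2 < op1 < op3 < op5 < op4 < op6

after step 1 (op2 enq(2)): queue <2>
after step 2 (op1 deq() → 2): queue <>
after step 3 (op3 enq(36)): queue <36>
after step 4 (op5 deq() → 36): queue <>
after step 5 (op4 deq() → empty): queue <>
after step 6 (op6 enq(58)): queue <58>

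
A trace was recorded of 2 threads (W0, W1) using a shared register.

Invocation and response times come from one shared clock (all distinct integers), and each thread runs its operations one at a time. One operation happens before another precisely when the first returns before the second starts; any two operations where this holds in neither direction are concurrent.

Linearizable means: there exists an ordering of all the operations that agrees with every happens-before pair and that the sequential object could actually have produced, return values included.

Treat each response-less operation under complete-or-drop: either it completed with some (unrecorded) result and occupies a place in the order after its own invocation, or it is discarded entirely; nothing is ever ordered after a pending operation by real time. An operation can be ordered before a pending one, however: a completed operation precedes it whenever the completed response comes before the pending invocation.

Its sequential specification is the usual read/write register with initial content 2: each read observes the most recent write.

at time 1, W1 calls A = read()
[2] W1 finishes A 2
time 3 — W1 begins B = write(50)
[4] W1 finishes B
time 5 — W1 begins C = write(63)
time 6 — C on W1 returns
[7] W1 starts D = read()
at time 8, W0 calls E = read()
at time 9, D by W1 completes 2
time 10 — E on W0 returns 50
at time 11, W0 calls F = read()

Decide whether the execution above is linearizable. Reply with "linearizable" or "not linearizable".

not linearizable

prefix check: 1..8 passes, 1..9 fails once D's time-9 response joins
exhaustive check: the 4 completed register ops admit one real-time order; illegal
no escape via the 1 pending operation (E): every completion choice fails
one such order, A, B, C, D (pending dropped), breaks at step 4 where D read() → 2 is illegal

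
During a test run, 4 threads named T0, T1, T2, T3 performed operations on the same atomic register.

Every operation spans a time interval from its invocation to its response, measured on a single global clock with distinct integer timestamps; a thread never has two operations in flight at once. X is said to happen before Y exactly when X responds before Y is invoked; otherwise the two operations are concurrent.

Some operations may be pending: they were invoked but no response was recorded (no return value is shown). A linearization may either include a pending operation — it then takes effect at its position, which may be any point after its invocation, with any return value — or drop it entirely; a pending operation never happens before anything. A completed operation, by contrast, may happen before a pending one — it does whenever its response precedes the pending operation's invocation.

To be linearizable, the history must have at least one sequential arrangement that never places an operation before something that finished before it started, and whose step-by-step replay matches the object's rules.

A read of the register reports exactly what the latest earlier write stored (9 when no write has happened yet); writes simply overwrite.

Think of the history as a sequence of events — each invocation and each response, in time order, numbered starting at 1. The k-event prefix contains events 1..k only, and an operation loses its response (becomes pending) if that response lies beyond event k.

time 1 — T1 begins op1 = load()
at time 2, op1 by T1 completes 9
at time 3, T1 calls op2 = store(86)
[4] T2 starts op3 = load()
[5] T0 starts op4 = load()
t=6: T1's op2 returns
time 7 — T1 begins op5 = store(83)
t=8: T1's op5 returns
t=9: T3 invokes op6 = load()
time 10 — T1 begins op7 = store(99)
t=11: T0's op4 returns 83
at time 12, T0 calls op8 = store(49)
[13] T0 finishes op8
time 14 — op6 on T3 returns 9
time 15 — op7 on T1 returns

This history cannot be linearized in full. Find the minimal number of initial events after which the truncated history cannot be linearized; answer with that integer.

one valid order for events 1..13 is op1, op2, op3, op5, op4, op6, op7, op8:
1. op1 load() → 9, leaving value 9
2. op2 store(86), leaving value 86
3. op3 load() (pending, included), leaving value 86
4. op5 store(83), leaving value 83
5. op4 load() → 83, leaving value 83
6. op6 load() (pending, included), leaving value 83
7. op7 store(99) (pending, included), leaving value 99
8. op8 store(49), leaving value 49
once event 14 joins (op6's response, time 14), exhaustive search finds no witness
include/drop combinations of the 2 pending operations (op3, op7) were all tried; none helps
e.g. op1, op2, op4, op5, op6, op8 (pending dropped): illegal at step 3, since op4 load() → 83 cannot apply there
e.g. op1, op2, op4, op5, op8, op6 (pending dropped): illegal at step 3, since op4 load() → 83 cannot apply there

14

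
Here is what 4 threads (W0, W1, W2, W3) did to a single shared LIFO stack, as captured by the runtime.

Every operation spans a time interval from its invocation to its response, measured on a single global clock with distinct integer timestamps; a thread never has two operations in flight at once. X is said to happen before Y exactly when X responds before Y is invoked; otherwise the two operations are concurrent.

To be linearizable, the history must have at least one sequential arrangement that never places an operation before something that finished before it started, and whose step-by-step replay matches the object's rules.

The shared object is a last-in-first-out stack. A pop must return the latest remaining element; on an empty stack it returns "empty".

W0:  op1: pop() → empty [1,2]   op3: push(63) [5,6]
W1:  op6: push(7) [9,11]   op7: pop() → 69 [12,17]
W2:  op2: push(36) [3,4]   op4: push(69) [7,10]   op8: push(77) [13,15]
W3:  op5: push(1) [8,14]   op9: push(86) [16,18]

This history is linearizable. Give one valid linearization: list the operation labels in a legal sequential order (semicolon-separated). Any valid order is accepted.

1. op1 pop() → empty, leaving stack <>
2. op2 push(36), leaving stack <36>
3. op3 push(63), leaving stack <36,63>
4. op5 push(1), leaving stack <36,63,1>
5. op6 push(7), leaving stack <36,63,1,7>
6. op4 push(69), leaving stack <36,63,1,7,69>
7. op7 pop() → 69, leaving stack <36,63,1,7>
8. op8 push(77), leaving stack <36,63,1,7,77>
9. op9 push(86), leaving stack <36,63,1,7,77,86>

op1; op2; op3; op5; op6; op4; op7; op8; op9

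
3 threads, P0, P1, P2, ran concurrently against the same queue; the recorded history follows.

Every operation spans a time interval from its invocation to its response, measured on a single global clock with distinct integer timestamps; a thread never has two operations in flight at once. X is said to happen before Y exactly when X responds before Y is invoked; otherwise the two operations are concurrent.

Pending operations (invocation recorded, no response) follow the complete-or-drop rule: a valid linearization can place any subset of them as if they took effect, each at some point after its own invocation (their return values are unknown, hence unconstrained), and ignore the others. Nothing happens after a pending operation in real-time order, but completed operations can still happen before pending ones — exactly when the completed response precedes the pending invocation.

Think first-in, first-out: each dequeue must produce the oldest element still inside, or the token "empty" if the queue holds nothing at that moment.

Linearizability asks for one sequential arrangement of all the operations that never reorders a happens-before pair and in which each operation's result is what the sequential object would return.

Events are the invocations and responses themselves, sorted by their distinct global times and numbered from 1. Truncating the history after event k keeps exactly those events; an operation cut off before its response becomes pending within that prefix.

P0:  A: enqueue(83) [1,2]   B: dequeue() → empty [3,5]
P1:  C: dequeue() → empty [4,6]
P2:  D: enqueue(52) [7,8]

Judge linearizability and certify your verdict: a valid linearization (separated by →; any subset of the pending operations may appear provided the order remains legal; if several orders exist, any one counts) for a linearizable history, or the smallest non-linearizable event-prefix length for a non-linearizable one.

not linearizable — minimal violating prefix: 6 events

prefix check: 1..5 passes, 1..6 fails once C's time-6 response joins
checked exhaustively: 2 real-time-consistent orders of 3 completed operations, zero legal queue replays
for example A, B, C fails at step 2: B dequeue() → empty is not legal there
for example A, C, B fails at step 2: C dequeue() → empty is not legal there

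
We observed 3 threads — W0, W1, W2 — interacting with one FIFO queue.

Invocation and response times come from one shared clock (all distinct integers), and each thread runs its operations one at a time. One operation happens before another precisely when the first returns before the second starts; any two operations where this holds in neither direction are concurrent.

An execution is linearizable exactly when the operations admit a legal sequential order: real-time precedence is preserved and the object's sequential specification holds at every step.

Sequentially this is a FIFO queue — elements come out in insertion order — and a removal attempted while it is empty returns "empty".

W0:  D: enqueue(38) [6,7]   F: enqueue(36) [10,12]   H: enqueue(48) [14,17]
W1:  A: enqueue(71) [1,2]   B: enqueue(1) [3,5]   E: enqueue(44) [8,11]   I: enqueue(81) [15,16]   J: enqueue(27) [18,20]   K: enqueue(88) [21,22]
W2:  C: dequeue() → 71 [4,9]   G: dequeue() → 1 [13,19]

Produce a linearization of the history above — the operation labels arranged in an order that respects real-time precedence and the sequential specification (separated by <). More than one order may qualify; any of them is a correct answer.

A < B < C < D < E < F < G < H < I < J < K

after step 1 (A enqueue(71)): queue <71>
after step 2 (B enqueue(1)): queue <71,1>
after step 3 (C dequeue() → 71): queue <1>
after step 4 (D enqueue(38)): queue <1,38>
after step 5 (E enqueue(44)): queue <1,38,44>
after step 6 (F enqueue(36)): queue <1,38,44,36>
after step 7 (G dequeue() → 1): queue <38,44,36>
after step 8 (H enqueue(48)): queue <38,44,36,48>
after step 9 (I enqueue(81)): queue <38,44,36,48,81>
after step 10 (J enqueue(27)): queue <38,44,36,48,81,27>
after step 11 (K enqueue(88)): queue <38,44,36,48,81,27,88>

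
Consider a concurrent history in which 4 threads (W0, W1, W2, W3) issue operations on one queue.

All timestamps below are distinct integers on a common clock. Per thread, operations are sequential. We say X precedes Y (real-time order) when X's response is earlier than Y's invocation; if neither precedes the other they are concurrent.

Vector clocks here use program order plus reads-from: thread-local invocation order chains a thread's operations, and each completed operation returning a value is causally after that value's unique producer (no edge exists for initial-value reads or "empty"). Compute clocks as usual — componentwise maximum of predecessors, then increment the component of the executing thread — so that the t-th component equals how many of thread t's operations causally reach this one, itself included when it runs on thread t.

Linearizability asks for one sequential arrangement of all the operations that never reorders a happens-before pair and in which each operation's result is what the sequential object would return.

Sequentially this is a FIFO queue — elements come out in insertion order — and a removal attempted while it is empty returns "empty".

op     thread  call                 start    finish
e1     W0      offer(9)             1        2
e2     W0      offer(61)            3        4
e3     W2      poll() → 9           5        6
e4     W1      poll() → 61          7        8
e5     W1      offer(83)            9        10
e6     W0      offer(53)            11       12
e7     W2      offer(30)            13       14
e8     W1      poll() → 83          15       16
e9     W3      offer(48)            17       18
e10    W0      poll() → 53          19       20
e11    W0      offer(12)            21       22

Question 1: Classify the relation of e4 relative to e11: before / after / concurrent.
Answer: before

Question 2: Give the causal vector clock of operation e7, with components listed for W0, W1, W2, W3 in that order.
Answer: (1, 0, 2, 0)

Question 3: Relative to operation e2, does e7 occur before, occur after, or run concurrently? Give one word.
Answer: after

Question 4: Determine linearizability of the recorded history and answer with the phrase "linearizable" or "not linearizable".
linearizable

a witness: e1, e2, e3, e4, e5, e6, e7, e8, e9, e10, e11
after step 1 (e1 offer(9)): queue <9>
after step 2 (e2 offer(61)): queue <9,61>
after step 3 (e3 poll() → 9): queue <61>
after step 4 (e4 poll() → 61): queue <>
after step 5 (e5 offer(83)): queue <83>
after step 6 (e6 offer(53)): queue <83,53>
after step 7 (e7 offer(30)): queue <83,53,30>
after step 8 (e8 poll() → 83): queue <53,30>
after step 9 (e9 offer(48)): queue <53,30,48>
after step 10 (e10 poll() → 53): queue <30,48>
after step 11 (e11 offer(12)): queue <30,48,12>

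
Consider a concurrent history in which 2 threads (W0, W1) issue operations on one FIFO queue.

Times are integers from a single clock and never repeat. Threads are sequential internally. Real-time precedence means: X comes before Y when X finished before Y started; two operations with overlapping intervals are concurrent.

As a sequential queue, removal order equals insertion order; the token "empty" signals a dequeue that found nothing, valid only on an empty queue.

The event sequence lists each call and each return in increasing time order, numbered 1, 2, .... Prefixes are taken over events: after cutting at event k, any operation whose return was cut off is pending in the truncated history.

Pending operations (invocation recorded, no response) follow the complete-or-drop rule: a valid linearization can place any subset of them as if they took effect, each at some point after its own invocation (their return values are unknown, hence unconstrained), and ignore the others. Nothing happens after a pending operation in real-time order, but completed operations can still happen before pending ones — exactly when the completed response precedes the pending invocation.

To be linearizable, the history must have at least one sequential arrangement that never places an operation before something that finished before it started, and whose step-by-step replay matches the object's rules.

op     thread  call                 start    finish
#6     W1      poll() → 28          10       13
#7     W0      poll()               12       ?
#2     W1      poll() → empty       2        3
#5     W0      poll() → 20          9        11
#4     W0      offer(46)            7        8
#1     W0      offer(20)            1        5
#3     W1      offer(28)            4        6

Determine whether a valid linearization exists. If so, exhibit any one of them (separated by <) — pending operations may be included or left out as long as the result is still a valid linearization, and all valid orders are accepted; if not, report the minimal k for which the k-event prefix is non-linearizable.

linearizable — witness: #2 < #1 < #3 < #4 < #5 < #6

after step 1 (#2 poll() → empty): queue <>
after step 2 (#1 offer(20)): queue <20>
after step 3 (#3 offer(28)): queue <20,28>
after step 4 (#4 offer(46)): queue <20,28,46>
after step 5 (#5 poll() → 20): queue <28,46>
after step 6 (#6 poll() → 28): queue <46>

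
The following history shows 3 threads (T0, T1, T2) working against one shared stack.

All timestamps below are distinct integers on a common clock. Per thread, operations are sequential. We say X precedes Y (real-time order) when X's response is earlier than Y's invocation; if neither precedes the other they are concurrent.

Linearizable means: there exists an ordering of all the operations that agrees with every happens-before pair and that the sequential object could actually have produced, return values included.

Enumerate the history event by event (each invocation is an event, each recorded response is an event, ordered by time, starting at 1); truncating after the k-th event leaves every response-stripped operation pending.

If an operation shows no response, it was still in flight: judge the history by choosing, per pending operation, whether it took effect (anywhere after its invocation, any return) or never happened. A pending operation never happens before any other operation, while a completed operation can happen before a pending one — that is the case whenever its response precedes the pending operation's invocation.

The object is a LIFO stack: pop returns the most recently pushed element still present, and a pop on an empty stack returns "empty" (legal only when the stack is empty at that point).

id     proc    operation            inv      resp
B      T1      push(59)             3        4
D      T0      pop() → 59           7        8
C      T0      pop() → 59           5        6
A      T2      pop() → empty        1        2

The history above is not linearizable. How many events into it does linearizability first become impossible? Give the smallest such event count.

events 1..7 are still linearizable — one witness is A, B, C:
after step 1 (A pop() → empty): stack <>
after step 2 (B push(59)): stack <59>
after step 3 (C pop() → 59): stack <>
include event 8 — D responding at 8 — and every candidate order breaks
one such order, A, B, C, D, breaks at step 4 where D pop() → 59 is illegal

8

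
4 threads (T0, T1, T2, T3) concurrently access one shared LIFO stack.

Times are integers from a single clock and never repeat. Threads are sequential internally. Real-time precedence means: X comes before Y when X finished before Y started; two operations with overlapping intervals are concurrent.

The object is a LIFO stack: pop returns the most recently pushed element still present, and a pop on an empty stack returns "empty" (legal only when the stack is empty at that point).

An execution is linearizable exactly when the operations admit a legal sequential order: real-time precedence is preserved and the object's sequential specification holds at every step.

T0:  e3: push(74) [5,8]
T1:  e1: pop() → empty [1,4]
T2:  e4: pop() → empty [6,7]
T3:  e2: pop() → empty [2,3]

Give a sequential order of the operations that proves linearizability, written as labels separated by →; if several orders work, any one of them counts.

e1 → e2 → e4 → e3

step 1: e1 pop() → empty — stack <>
step 2: e2 pop() → empty — stack <>
step 3: e4 pop() → empty — stack <>
step 4: e3 push(74) — stack <74>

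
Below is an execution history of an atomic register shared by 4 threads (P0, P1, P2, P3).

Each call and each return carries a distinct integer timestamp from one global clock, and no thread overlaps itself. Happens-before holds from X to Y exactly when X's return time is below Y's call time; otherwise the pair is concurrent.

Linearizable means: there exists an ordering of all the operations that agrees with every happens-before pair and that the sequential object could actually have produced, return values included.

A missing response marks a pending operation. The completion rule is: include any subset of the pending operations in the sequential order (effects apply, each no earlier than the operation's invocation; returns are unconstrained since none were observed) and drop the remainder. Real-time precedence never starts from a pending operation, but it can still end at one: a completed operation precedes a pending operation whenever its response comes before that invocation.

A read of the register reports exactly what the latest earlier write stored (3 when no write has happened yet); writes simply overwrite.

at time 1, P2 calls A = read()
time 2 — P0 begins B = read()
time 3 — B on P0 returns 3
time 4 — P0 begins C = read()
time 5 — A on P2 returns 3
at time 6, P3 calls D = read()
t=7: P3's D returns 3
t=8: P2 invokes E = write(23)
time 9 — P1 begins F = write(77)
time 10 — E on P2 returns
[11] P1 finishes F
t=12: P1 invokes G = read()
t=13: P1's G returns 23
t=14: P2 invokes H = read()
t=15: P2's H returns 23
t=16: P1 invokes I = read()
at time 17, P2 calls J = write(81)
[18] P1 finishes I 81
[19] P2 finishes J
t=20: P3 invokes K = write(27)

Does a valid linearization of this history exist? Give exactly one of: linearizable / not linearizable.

a witness: A, B, C, D, F, E, G, H, J, I
step 1: A read() → 3 — value 3
step 2: B read() → 3 — value 3
step 3: C read() (pending, included) — value 3
step 4: D read() → 3 — value 3
step 5: F write(77) — value 77
step 6: E write(23) — value 23
step 7: G read() → 23 — value 23
step 8: H read() → 23 — value 23
step 9: J write(81) — value 81
step 10: I read() → 81 — value 81

linearizable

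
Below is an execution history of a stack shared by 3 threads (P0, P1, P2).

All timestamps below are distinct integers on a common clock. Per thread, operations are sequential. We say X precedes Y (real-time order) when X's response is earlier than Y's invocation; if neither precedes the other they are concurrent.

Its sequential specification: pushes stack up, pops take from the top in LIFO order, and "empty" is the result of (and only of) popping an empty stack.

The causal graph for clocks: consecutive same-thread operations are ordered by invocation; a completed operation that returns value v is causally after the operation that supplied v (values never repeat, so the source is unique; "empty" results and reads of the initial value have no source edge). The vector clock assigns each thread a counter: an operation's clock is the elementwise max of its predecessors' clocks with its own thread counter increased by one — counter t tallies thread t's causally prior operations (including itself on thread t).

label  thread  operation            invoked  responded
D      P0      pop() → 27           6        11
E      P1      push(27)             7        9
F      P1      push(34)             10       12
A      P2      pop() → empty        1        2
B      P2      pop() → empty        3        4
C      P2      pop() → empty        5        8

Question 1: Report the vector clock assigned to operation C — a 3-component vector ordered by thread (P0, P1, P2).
root op A, invoked 1: fresh clock plus P2's own tick → (0, 0, 1)
root op E, invoked 7: fresh clock plus P1's own tick → (0, 1, 0)
B (invocation 3): componentwise max over VC(A)=(0, 0, 1), +1 at P2, giving (0, 0, 2)
F (invocation 10): componentwise max over VC(E)=(0, 1, 0), +1 at P1, giving (0, 2, 0)
D (invocation 6): componentwise max over VC(E)=(0, 1, 0), +1 at P0, giving (1, 1, 0)
C (invocation 5): componentwise max over VC(B)=(0, 0, 2), +1 at P2, giving (0, 0, 3)
target: VC(C) = (0, 0, 3)

(0, 0, 3)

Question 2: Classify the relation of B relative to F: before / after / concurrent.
B spans [3,4], F spans [10,12]
resp(B)=4 < inv(F)=10

before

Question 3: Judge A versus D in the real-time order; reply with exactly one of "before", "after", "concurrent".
A spans [1,2], D spans [6,11]
resp(A)=2 < inv(D)=6

before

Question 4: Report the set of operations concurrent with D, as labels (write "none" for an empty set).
D spans [6,11]; an op avoiding the whole window 6..11 is ordered, any other is concurrent
A [1,2]: before
B [3,4]: before
C [5,8]: concurrent
E [7,9]: concurrent
F [10,12]: concurrent

C, E, F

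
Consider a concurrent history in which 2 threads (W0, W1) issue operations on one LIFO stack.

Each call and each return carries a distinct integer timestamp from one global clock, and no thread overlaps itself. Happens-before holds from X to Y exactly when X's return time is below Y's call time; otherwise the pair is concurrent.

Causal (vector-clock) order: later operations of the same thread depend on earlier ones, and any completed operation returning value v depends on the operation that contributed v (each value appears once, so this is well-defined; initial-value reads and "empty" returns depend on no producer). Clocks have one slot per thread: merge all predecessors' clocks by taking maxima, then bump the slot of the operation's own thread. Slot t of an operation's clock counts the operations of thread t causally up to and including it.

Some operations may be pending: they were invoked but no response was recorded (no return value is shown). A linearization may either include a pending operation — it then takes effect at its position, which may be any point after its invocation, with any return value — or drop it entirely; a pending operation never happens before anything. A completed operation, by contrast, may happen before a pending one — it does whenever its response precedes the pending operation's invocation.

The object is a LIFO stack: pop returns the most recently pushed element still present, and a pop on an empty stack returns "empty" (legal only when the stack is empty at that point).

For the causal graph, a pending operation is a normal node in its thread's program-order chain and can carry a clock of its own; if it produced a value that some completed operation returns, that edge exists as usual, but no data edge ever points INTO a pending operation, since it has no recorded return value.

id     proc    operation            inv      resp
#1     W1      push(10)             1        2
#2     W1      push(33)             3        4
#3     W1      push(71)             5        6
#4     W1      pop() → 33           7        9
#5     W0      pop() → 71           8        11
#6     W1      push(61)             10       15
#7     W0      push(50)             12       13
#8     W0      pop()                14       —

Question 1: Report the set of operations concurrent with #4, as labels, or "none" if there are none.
#5

#4 spans [7,9]; an op avoiding the whole window 7..9 is ordered, any other is concurrent
#1 [1,2]: before
#2 [3,4]: before
#3 [5,6]: before
#5 [8,11]: concurrent
#6 [10,15]: after
#7 [12,13]: after
#8 [14,…): after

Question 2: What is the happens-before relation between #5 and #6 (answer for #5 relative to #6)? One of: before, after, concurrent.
concurrent

#5 spans [8,11], #6 spans [10,15]
the intervals overlap in both directions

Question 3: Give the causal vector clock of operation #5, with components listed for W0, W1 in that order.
(1, 3)

no predecessors for #1 (invoked 1): W1 increments from zero → (0, 1)
invoked at 3, #2 merges VC(#1)=(0, 1) and bumps W1's slot → (0, 2)
invoked at 5, #3 merges VC(#2)=(0, 2) and bumps W1's slot → (0, 3)
invoked at 7, #4 merges VC(#2)=(0, 2), VC(#3)=(0, 3) and bumps W1's slot → (0, 4)
invoked at 8, #5 merges VC(#3)=(0, 3) and bumps W0's slot → (1, 3)
invoked at 10, #6 merges VC(#4)=(0, 4) and bumps W1's slot → (0, 5)
invoked at 12, #7 merges VC(#5)=(1, 3) and bumps W0's slot → (2, 3)
invoked at 14, #8 merges VC(#7)=(2, 3) and bumps W0's slot → (3, 3)
target: VC(#5) = (1, 3)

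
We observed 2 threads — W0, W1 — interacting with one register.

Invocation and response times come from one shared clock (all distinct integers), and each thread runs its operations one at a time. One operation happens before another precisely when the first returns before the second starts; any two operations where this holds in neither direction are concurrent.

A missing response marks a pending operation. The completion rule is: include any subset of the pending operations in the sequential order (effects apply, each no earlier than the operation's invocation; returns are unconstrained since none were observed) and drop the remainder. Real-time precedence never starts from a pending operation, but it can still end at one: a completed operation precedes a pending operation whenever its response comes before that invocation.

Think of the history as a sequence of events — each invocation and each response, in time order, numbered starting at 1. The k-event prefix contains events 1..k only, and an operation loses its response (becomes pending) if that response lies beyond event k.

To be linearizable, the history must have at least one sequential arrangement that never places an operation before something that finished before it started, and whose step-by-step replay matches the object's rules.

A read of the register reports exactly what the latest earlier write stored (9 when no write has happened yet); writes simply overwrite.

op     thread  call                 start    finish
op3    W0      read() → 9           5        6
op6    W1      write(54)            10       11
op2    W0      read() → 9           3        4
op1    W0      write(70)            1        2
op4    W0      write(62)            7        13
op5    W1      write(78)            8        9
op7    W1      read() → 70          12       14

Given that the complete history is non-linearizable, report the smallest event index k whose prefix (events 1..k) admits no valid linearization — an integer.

events 1..3 are linearizable, e.g. via op1:
after step 1 (op1 write(70)): value 70
once event 4 joins (op2's response, time 4), exhaustive search finds no witness
for example op1, op2 fails at step 2: op2 read() → 9 is not legal there

4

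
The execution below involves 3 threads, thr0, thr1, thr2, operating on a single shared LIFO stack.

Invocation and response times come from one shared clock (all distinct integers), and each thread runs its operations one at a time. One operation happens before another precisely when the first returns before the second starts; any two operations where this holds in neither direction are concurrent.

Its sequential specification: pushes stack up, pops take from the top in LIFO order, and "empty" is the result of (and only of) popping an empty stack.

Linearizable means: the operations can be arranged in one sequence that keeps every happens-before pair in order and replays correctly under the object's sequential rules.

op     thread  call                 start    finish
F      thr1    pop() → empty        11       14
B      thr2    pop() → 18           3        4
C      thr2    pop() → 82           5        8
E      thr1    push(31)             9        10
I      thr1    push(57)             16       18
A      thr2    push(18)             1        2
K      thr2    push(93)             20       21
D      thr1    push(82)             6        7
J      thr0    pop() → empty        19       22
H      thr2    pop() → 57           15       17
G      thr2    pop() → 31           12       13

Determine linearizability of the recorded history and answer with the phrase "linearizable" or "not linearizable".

one valid linearization: A, B, D, C, E, G, F, I, H, J, K
1. A push(18), leaving stack <18>
2. B pop() → 18, leaving stack <>
3. D push(82), leaving stack <82>
4. C pop() → 82, leaving stack <>
5. E push(31), leaving stack <31>
6. G pop() → 31, leaving stack <>
7. F pop() → empty, leaving stack <>
8. I push(57), leaving stack <57>
9. H pop() → 57, leaving stack <>
10. J pop() → empty, leaving stack <>
11. K push(93), leaving stack <93>

linearizable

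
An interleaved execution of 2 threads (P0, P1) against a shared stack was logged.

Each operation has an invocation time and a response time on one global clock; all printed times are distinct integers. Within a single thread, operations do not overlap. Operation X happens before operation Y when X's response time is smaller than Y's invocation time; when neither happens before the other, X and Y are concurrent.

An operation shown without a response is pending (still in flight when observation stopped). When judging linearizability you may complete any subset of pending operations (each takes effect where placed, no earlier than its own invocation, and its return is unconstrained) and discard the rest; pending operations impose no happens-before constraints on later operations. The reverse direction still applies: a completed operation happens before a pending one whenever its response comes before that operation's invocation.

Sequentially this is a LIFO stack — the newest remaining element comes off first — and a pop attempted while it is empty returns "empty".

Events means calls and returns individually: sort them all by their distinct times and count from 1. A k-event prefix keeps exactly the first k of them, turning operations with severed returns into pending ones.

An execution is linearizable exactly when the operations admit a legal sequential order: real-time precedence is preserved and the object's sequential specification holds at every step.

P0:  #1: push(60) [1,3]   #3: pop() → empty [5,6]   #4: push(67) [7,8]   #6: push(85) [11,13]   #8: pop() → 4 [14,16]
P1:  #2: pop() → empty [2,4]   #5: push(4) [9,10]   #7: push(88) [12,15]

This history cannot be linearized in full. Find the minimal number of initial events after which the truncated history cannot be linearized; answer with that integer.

events 1..5 are linearizable, e.g. via #2, #1:
1. #2 pop() → empty, leaving stack <>
2. #1 push(60), leaving stack <60>
with event 6 included (#3 responding at time 6), all real-time-consistent orders fail
one such order, #1, #2, #3, breaks at step 2 where #2 pop() → empty is illegal
one such order, #2, #1, #3, breaks at step 3 where #3 pop() → empty is illegal

6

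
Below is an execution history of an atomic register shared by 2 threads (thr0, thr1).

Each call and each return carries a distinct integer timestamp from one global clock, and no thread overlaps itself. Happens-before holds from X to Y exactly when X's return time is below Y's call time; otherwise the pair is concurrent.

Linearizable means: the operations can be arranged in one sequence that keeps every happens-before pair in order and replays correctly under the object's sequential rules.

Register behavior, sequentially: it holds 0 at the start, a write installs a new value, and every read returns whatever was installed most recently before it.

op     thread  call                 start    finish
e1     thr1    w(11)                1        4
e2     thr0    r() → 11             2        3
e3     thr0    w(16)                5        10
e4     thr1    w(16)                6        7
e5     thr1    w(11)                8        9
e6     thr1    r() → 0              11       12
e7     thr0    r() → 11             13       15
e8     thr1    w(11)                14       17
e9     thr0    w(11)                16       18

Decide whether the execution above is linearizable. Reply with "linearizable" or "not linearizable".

already the first 12 events (up to e6's response at time 12) admit no linearization; the first 11 still do
real-time-consistent orders of the 6 completed operations: 6 — all fail the atomic register replay
e.g. e1, e2, e3, e4, e5, e6: illegal at step 6, since e6 r() → 0 cannot apply there
e.g. e1, e2, e4, e3, e5, e6: illegal at step 6, since e6 r() → 0 cannot apply there

not linearizable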